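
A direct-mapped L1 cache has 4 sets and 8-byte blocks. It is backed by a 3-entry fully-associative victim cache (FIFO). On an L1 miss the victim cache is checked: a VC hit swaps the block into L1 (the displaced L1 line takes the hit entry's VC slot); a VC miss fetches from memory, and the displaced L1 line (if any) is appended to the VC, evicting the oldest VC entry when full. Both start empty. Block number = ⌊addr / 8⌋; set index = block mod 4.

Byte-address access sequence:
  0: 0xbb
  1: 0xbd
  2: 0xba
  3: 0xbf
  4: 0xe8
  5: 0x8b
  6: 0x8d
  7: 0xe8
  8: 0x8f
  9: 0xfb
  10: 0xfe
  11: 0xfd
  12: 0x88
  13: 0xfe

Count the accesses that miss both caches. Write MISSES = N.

MISSES = 4

0: 0xbb (blk 23, set 3) → MISS  vc=[]
1: 0xbd (blk 23, set 3) → L1-HIT  vc=[]
2: 0xba (blk 23, set 3) → L1-HIT  vc=[]
3: 0xbf (blk 23, set 3) → L1-HIT  vc=[]
4: 0xe8 (blk 29, set 1) → MISS  vc=[]
5: 0x8b (blk 17, set 1) → MISS  vc=[29]
6: 0x8d (blk 17, set 1) → L1-HIT  vc=[29]
7: 0xe8 (blk 29, set 1) → VC-HIT  vc=[17]
8: 0x8f (blk 17, set 1) → VC-HIT  vc=[29]
9: 0xfb (blk 31, set 3) → MISS  vc=[29, 23]
10: 0xfe (blk 31, set 3) → L1-HIT  vc=[29, 23]
11: 0xfd (blk 31, set 3) → L1-HIT  vc=[29, 23]
12: 0x88 (blk 17, set 1) → L1-HIT  vc=[29, 23]
13: 0xfe (blk 31, set 3) → L1-HIT  vc=[29, 23]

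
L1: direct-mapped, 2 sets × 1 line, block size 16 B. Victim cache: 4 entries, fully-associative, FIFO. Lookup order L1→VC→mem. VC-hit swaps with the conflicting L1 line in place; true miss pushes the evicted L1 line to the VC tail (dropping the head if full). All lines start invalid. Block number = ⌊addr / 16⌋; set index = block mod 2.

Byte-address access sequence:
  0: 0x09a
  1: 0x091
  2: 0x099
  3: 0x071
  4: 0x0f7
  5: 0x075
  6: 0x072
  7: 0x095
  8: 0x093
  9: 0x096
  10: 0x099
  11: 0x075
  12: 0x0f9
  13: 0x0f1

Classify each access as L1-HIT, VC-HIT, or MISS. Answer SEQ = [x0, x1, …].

SEQ = [MISS, L1-HIT, L1-HIT, MISS, MISS, VC-HIT, L1-HIT, VC-HIT, L1-HIT, L1-HIT, L1-HIT, VC-HIT, VC-HIT, L1-HIT]

#0 0x9a→b9/s1 MISS; vc=[]
#1 0x91→b9/s1 L1-HIT; vc=[]
#2 0x99→b9/s1 L1-HIT; vc=[]
#3 0x71→b7/s1 MISS; vc=[9]
#4 0xf7→b15/s1 MISS; vc=[9,7]
#5 0x75→b7/s1 VC-HIT; vc=[9,15]
#6 0x72→b7/s1 L1-HIT; vc=[9,15]
#7 0x95→b9/s1 VC-HIT; vc=[7,15]
#8 0x93→b9/s1 L1-HIT; vc=[7,15]
#9 0x96→b9/s1 L1-HIT; vc=[7,15]
#10 0x99→b9/s1 L1-HIT; vc=[7,15]
#11 0x75→b7/s1 VC-HIT; vc=[9,15]
#12 0xf9→b15/s1 VC-HIT; vc=[9,7]
#13 0xf1→b15/s1 L1-HIT; vc=[9,7]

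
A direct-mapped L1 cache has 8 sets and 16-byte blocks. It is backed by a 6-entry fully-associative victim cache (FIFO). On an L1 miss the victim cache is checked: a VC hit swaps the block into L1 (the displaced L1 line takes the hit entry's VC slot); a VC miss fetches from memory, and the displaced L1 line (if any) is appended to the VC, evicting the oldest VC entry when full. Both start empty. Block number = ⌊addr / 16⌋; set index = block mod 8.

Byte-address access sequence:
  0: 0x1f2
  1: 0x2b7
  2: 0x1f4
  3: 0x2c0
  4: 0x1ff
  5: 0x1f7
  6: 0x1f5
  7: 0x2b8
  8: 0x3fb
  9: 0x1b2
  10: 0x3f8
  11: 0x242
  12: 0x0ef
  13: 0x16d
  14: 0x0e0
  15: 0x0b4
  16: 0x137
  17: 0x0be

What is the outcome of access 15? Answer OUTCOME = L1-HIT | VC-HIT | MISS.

OUTCOME = MISS

  [0] addr=0x1f2 blk=31 s=7: MISS | VC []
  [1] addr=0x2b7 blk=43 s=3: MISS | VC []
  [2] addr=0x1f4 blk=31 s=7: L1-HIT | VC []
  [3] addr=0x2c0 blk=44 s=4: MISS | VC []
  [4] addr=0x1ff blk=31 s=7: L1-HIT | VC []
  [5] addr=0x1f7 blk=31 s=7: L1-HIT | VC []
  [6] addr=0x1f5 blk=31 s=7: L1-HIT | VC []
  [7] addr=0x2b8 blk=43 s=3: L1-HIT | VC []
  [8] addr=0x3fb blk=63 s=7: MISS | VC [31]
  [9] addr=0x1b2 blk=27 s=3: MISS | VC [31, 43]
  [10] addr=0x3f8 blk=63 s=7: L1-HIT | VC [31, 43]
  [11] addr=0x242 blk=36 s=4: MISS | VC [31, 43, 44]
  [12] addr=0xef blk=14 s=6: MISS | VC [31, 43, 44]
  [13] addr=0x16d blk=22 s=6: MISS | VC [31, 43, 44, 14]
  [14] addr=0xe0 blk=14 s=6: VC-HIT | VC [31, 43, 44, 22]
  [15] addr=0xb4 blk=11 s=3: MISS | VC [31, 43, 44, 22, 27]
  [16] addr=0x137 blk=19 s=3: MISS | VC [31, 43, 44, 22, 27, 11]
  [17] addr=0xbe blk=11 s=3: VC-HIT | VC [31, 43, 44, 22, 27, 19]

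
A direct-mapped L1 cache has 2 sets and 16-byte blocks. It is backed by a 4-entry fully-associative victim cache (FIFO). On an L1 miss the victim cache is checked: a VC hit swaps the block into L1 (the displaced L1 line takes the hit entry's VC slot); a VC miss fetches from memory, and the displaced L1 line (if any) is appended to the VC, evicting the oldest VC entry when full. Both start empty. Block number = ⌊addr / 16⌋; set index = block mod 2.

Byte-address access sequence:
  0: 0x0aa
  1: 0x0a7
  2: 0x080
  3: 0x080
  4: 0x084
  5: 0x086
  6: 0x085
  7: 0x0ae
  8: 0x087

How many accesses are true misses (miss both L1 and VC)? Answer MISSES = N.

MISSES = 2

0: 0xaa (blk 10, set 0) → MISS  vc=[]
1: 0xa7 (blk 10, set 0) → L1-HIT  vc=[]
2: 0x80 (blk 8, set 0) → MISS  vc=[10]
3: 0x80 (blk 8, set 0) → L1-HIT  vc=[10]
4: 0x84 (blk 8, set 0) → L1-HIT  vc=[10]
5: 0x86 (blk 8, set 0) → L1-HIT  vc=[10]
6: 0x85 (blk 8, set 0) → L1-HIT  vc=[10]
7: 0xae (blk 10, set 0) → VC-HIT  vc=[8]
8: 0x87 (blk 8, set 0) → VC-HIT  vc=[10]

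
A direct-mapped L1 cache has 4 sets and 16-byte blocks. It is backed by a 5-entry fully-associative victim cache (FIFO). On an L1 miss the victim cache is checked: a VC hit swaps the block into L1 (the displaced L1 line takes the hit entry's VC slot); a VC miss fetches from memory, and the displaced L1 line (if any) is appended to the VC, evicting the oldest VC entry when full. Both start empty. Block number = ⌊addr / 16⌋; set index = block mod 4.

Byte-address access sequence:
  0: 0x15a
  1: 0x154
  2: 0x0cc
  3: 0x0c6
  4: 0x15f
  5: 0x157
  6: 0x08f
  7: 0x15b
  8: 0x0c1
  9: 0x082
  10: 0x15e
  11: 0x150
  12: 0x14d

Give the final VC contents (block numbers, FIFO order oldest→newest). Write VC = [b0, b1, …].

VC = [12, 8]

  [0] addr=0x15a blk=21 s=1: MISS | VC []
  [1] addr=0x154 blk=21 s=1: L1-HIT | VC []
  [2] addr=0xcc blk=12 s=0: MISS | VC []
  [3] addr=0xc6 blk=12 s=0: L1-HIT | VC []
  [4] addr=0x15f blk=21 s=1: L1-HIT | VC []
  [5] addr=0x157 blk=21 s=1: L1-HIT | VC []
  [6] addr=0x8f blk=8 s=0: MISS | VC [12]
  [7] addr=0x15b blk=21 s=1: L1-HIT | VC [12]
  [8] addr=0xc1 blk=12 s=0: VC-HIT | VC [8]
  [9] addr=0x82 blk=8 s=0: VC-HIT | VC [12]
  [10] addr=0x15e blk=21 s=1: L1-HIT | VC [12]
  [11] addr=0x150 blk=21 s=1: L1-HIT | VC [12]
  [12] addr=0x14d blk=20 s=0: MISS | VC [12, 8]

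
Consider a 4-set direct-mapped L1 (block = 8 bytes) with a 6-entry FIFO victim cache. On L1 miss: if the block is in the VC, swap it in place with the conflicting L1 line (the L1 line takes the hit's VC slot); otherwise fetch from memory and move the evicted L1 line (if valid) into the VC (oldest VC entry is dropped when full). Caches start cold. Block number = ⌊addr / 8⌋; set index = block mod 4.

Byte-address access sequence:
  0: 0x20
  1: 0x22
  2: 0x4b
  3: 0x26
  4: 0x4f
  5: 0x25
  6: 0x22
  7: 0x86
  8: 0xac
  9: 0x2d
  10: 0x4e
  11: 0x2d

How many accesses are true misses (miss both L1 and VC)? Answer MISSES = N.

  [0] addr=0x20 blk=4 s=0: MISS | VC []
  [1] addr=0x22 blk=4 s=0: L1-HIT | VC []
  [2] addr=0x4b blk=9 s=1: MISS | VC []
  [3] addr=0x26 blk=4 s=0: L1-HIT | VC []
  [4] addr=0x4f blk=9 s=1: L1-HIT | VC []
  [5] addr=0x25 blk=4 s=0: L1-HIT | VC []
  [6] addr=0x22 blk=4 s=0: L1-HIT | VC []
  [7] addr=0x86 blk=16 s=0: MISS | VC [4]
  [8] addr=0xac blk=21 s=1: MISS | VC [4, 9]
  [9] addr=0x2d blk=5 s=1: MISS | VC [4, 9, 21]
  [10] addr=0x4e blk=9 s=1: VC-HIT | VC [4, 5, 21]
  [11] addr=0x2d blk=5 s=1: VC-HIT | VC [4, 9, 21]

MISSES = 5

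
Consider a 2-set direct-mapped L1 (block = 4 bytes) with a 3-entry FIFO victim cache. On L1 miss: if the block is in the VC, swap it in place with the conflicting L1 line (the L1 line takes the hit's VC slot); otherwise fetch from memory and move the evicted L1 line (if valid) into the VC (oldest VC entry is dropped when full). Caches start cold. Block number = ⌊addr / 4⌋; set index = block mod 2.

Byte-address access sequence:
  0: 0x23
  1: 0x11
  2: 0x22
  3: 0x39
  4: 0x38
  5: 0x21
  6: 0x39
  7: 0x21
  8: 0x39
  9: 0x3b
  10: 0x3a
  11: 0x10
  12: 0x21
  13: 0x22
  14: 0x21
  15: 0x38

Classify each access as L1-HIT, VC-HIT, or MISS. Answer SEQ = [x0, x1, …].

  [0] addr=0x23 blk=8 s=0: MISS | VC []
  [1] addr=0x11 blk=4 s=0: MISS | VC [8]
  [2] addr=0x22 blk=8 s=0: VC-HIT | VC [4]
  [3] addr=0x39 blk=14 s=0: MISS | VC [4, 8]
  [4] addr=0x38 blk=14 s=0: L1-HIT | VC [4, 8]
  [5] addr=0x21 blk=8 s=0: VC-HIT | VC [4, 14]
  [6] addr=0x39 blk=14 s=0: VC-HIT | VC [4, 8]
  [7] addr=0x21 blk=8 s=0: VC-HIT | VC [4, 14]
  [8] addr=0x39 blk=14 s=0: VC-HIT | VC [4, 8]
  [9] addr=0x3b blk=14 s=0: L1-HIT | VC [4, 8]
  [10] addr=0x3a blk=14 s=0: L1-HIT | VC [4, 8]
  [11] addr=0x10 blk=4 s=0: VC-HIT | VC [14, 8]
  [12] addr=0x21 blk=8 s=0: VC-HIT | VC [14, 4]
  [13] addr=0x22 blk=8 s=0: L1-HIT | VC [14, 4]
  [14] addr=0x21 blk=8 s=0: L1-HIT | VC [14, 4]
  [15] addr=0x38 blk=14 s=0: VC-HIT | VC [8, 4]

SEQ = [MISS, MISS, VC-HIT, MISS, L1-HIT, VC-HIT, VC-HIT, VC-HIT, VC-HIT, L1-HIT, L1-HIT, VC-HIT, VC-HIT, L1-HIT, L1-HIT, VC-HIT]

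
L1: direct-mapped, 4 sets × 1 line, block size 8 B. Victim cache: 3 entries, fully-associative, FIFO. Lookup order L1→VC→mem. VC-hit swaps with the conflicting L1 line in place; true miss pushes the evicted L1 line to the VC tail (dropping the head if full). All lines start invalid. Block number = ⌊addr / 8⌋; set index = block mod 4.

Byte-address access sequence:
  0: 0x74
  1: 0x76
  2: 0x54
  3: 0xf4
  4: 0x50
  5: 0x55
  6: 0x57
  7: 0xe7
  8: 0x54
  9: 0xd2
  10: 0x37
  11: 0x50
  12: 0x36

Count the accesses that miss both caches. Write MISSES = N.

#0 0x74→b14/s2 MISS; vc=[]
#1 0x76→b14/s2 L1-HIT; vc=[]
#2 0x54→b10/s2 MISS; vc=[14]
#3 0xf4→b30/s2 MISS; vc=[14,10]
#4 0x50→b10/s2 VC-HIT; vc=[14,30]
#5 0x55→b10/s2 L1-HIT; vc=[14,30]
#6 0x57→b10/s2 L1-HIT; vc=[14,30]
#7 0xe7→b28/s0 MISS; vc=[14,30]
#8 0x54→b10/s2 L1-HIT; vc=[14,30]
#9 0xd2→b26/s2 MISS; vc=[14,30,10]
#10 0x37→b6/s2 MISS; vc=[30,10,26]
#11 0x50→b10/s2 VC-HIT; vc=[30,6,26]
#12 0x36→b6/s2 VC-HIT; vc=[30,10,26]

MISSES = 6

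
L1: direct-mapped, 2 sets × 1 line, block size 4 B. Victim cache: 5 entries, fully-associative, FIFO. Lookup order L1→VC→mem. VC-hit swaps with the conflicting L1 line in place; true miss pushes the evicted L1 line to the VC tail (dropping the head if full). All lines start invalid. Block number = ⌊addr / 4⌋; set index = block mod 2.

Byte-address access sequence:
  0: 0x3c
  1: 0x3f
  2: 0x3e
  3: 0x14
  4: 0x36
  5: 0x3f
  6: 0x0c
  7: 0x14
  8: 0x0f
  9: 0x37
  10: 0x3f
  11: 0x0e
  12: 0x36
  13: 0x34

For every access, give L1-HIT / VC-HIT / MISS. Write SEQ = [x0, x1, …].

SEQ = [MISS, L1-HIT, L1-HIT, MISS, MISS, VC-HIT, MISS, VC-HIT, VC-HIT, VC-HIT, VC-HIT, VC-HIT, VC-HIT, L1-HIT]

#0 0x3c→b15/s1 MISS; vc=[]
#1 0x3f→b15/s1 L1-HIT; vc=[]
#2 0x3e→b15/s1 L1-HIT; vc=[]
#3 0x14→b5/s1 MISS; vc=[15]
#4 0x36→b13/s1 MISS; vc=[15,5]
#5 0x3f→b15/s1 VC-HIT; vc=[13,5]
#6 0xc→b3/s1 MISS; vc=[13,5,15]
#7 0x14→b5/s1 VC-HIT; vc=[13,3,15]
#8 0xf→b3/s1 VC-HIT; vc=[13,5,15]
#9 0x37→b13/s1 VC-HIT; vc=[3,5,15]
#10 0x3f→b15/s1 VC-HIT; vc=[3,5,13]
#11 0xe→b3/s1 VC-HIT; vc=[15,5,13]
#12 0x36→b13/s1 VC-HIT; vc=[15,5,3]
#13 0x34→b13/s1 L1-HIT; vc=[15,5,3]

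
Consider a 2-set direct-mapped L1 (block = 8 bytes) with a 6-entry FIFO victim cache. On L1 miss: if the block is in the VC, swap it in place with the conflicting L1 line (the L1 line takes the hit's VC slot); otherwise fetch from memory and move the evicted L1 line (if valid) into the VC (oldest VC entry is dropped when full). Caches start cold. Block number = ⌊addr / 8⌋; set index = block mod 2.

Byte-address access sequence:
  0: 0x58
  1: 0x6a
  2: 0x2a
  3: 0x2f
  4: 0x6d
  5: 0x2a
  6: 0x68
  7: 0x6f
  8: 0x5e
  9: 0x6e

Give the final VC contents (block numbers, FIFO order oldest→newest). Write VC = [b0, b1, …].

VC = [11, 5]

0: 0x58 (blk 11, set 1) → MISS  vc=[]
1: 0x6a (blk 13, set 1) → MISS  vc=[11]
2: 0x2a (blk 5, set 1) → MISS  vc=[11, 13]
3: 0x2f (blk 5, set 1) → L1-HIT  vc=[11, 13]
4: 0x6d (blk 13, set 1) → VC-HIT  vc=[11, 5]
5: 0x2a (blk 5, set 1) → VC-HIT  vc=[11, 13]
6: 0x68 (blk 13, set 1) → VC-HIT  vc=[11, 5]
7: 0x6f (blk 13, set 1) → L1-HIT  vc=[11, 5]
8: 0x5e (blk 11, set 1) → VC-HIT  vc=[13, 5]
9: 0x6e (blk 13, set 1) → VC-HIT  vc=[11, 5]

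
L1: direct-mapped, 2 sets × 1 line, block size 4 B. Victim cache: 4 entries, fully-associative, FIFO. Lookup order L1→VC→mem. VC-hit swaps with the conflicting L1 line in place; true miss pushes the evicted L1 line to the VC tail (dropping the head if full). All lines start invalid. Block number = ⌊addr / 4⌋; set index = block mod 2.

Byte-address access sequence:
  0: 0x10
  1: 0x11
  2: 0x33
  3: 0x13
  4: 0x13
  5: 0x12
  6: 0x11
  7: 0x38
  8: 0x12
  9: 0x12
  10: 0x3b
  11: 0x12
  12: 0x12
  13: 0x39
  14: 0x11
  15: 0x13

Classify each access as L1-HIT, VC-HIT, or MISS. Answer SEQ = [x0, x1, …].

SEQ = [MISS, L1-HIT, MISS, VC-HIT, L1-HIT, L1-HIT, L1-HIT, MISS, VC-HIT, L1-HIT, VC-HIT, VC-HIT, L1-HIT, VC-HIT, VC-HIT, L1-HIT]

0: 0x10 (blk 4, set 0) → MISS  vc=[]
1: 0x11 (blk 4, set 0) → L1-HIT  vc=[]
2: 0x33 (blk 12, set 0) → MISS  vc=[4]
3: 0x13 (blk 4, set 0) → VC-HIT  vc=[12]
4: 0x13 (blk 4, set 0) → L1-HIT  vc=[12]
5: 0x12 (blk 4, set 0) → L1-HIT  vc=[12]
6: 0x11 (blk 4, set 0) → L1-HIT  vc=[12]
7: 0x38 (blk 14, set 0) → MISS  vc=[12, 4]
8: 0x12 (blk 4, set 0) → VC-HIT  vc=[12, 14]
9: 0x12 (blk 4, set 0) → L1-HIT  vc=[12, 14]
10: 0x3b (blk 14, set 0) → VC-HIT  vc=[12, 4]
11: 0x12 (blk 4, set 0) → VC-HIT  vc=[12, 14]
12: 0x12 (blk 4, set 0) → L1-HIT  vc=[12, 14]
13: 0x39 (blk 14, set 0) → VC-HIT  vc=[12, 4]
14: 0x11 (blk 4, set 0) → VC-HIT  vc=[12, 14]
15: 0x13 (blk 4, set 0) → L1-HIT  vc=[12, 14]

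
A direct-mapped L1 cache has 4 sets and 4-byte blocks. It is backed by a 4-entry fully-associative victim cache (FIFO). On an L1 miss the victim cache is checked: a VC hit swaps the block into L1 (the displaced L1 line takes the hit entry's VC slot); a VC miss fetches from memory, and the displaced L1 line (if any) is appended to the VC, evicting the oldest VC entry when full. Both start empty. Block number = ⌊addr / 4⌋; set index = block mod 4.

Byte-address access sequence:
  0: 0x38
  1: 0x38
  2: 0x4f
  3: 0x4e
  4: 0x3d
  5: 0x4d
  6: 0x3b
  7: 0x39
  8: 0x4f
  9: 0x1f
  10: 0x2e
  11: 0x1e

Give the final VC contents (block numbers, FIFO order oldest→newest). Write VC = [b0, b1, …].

#0 0x38→b14/s2 MISS; vc=[]
#1 0x38→b14/s2 L1-HIT; vc=[]
#2 0x4f→b19/s3 MISS; vc=[]
#3 0x4e→b19/s3 L1-HIT; vc=[]
#4 0x3d→b15/s3 MISS; vc=[19]
#5 0x4d→b19/s3 VC-HIT; vc=[15]
#6 0x3b→b14/s2 L1-HIT; vc=[15]
#7 0x39→b14/s2 L1-HIT; vc=[15]
#8 0x4f→b19/s3 L1-HIT; vc=[15]
#9 0x1f→b7/s3 MISS; vc=[15,19]
#10 0x2e→b11/s3 MISS; vc=[15,19,7]
#11 0x1e→b7/s3 VC-HIT; vc=[15,19,11]

VC = [15, 19, 11]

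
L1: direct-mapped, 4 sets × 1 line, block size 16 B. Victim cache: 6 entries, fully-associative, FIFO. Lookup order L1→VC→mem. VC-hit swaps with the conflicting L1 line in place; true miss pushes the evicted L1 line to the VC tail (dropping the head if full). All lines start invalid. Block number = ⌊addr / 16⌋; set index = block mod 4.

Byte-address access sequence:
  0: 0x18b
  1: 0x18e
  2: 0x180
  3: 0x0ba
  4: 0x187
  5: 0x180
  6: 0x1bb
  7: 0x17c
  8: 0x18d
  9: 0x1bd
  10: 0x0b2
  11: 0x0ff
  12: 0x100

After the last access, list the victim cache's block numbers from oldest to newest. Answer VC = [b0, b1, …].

0: 0x18b (blk 24, set 0) → MISS  vc=[]
1: 0x18e (blk 24, set 0) → L1-HIT  vc=[]
2: 0x180 (blk 24, set 0) → L1-HIT  vc=[]
3: 0xba (blk 11, set 3) → MISS  vc=[]
4: 0x187 (blk 24, set 0) → L1-HIT  vc=[]
5: 0x180 (blk 24, set 0) → L1-HIT  vc=[]
6: 0x1bb (blk 27, set 3) → MISS  vc=[11]
7: 0x17c (blk 23, set 3) → MISS  vc=[11, 27]
8: 0x18d (blk 24, set 0) → L1-HIT  vc=[11, 27]
9: 0x1bd (blk 27, set 3) → VC-HIT  vc=[11, 23]
10: 0xb2 (blk 11, set 3) → VC-HIT  vc=[27, 23]
11: 0xff (blk 15, set 3) → MISS  vc=[27, 23, 11]
12: 0x100 (blk 16, set 0) → MISS  vc=[27, 23, 11, 24]

VC = [27, 23, 11, 24]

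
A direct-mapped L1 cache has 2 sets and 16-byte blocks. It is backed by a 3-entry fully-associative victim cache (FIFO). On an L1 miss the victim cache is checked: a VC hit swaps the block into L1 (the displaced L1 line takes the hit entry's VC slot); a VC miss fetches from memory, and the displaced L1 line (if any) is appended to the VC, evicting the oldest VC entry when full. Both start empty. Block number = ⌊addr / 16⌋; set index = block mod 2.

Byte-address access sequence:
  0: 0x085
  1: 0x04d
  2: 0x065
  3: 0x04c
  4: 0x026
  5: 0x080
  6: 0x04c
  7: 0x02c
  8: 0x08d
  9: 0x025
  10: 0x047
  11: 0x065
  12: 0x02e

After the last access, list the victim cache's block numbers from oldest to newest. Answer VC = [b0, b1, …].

#0 0x85→b8/s0 MISS; vc=[]
#1 0x4d→b4/s0 MISS; vc=[8]
#2 0x65→b6/s0 MISS; vc=[8,4]
#3 0x4c→b4/s0 VC-HIT; vc=[8,6]
#4 0x26→b2/s0 MISS; vc=[8,6,4]
#5 0x80→b8/s0 VC-HIT; vc=[2,6,4]
#6 0x4c→b4/s0 VC-HIT; vc=[2,6,8]
#7 0x2c→b2/s0 VC-HIT; vc=[4,6,8]
#8 0x8d→b8/s0 VC-HIT; vc=[4,6,2]
#9 0x25→b2/s0 VC-HIT; vc=[4,6,8]
#10 0x47→b4/s0 VC-HIT; vc=[2,6,8]
#11 0x65→b6/s0 VC-HIT; vc=[2,4,8]
#12 0x2e→b2/s0 VC-HIT; vc=[6,4,8]

VC = [6, 4, 8]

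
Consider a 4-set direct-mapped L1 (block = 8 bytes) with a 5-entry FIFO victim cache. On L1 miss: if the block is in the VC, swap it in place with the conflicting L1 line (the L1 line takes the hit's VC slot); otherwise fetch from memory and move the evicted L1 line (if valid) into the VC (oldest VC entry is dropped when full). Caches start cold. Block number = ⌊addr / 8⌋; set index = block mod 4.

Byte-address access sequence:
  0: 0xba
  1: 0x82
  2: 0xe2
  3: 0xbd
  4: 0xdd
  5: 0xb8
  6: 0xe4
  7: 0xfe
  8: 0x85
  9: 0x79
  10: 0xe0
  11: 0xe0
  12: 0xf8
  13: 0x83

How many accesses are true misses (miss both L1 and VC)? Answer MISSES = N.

MISSES = 6

  [0] addr=0xba blk=23 s=3: MISS | VC []
  [1] addr=0x82 blk=16 s=0: MISS | VC []
  [2] addr=0xe2 blk=28 s=0: MISS | VC [16]
  [3] addr=0xbd blk=23 s=3: L1-HIT | VC [16]
  [4] addr=0xdd blk=27 s=3: MISS | VC [16, 23]
  [5] addr=0xb8 blk=23 s=3: VC-HIT | VC [16, 27]
  [6] addr=0xe4 blk=28 s=0: L1-HIT | VC [16, 27]
  [7] addr=0xfe blk=31 s=3: MISS | VC [16, 27, 23]
  [8] addr=0x85 blk=16 s=0: VC-HIT | VC [28, 27, 23]
  [9] addr=0x79 blk=15 s=3: MISS | VC [28, 27, 23, 31]
  [10] addr=0xe0 blk=28 s=0: VC-HIT | VC [16, 27, 23, 31]
  [11] addr=0xe0 blk=28 s=0: L1-HIT | VC [16, 27, 23, 31]
  [12] addr=0xf8 blk=31 s=3: VC-HIT | VC [16, 27, 23, 15]
  [13] addr=0x83 blk=16 s=0: VC-HIT | VC [28, 27, 23, 15]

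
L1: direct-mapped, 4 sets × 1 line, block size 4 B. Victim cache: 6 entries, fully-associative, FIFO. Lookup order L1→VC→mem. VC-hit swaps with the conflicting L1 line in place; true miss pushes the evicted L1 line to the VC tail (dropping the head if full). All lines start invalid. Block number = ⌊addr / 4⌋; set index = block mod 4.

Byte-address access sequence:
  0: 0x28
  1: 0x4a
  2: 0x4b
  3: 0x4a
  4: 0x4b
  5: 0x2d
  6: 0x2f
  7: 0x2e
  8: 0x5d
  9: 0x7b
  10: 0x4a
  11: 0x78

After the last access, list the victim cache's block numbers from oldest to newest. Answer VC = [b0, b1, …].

  [0] addr=0x28 blk=10 s=2: MISS | VC []
  [1] addr=0x4a blk=18 s=2: MISS | VC [10]
  [2] addr=0x4b blk=18 s=2: L1-HIT | VC [10]
  [3] addr=0x4a blk=18 s=2: L1-HIT | VC [10]
  [4] addr=0x4b blk=18 s=2: L1-HIT | VC [10]
  [5] addr=0x2d blk=11 s=3: MISS | VC [10]
  [6] addr=0x2f blk=11 s=3: L1-HIT | VC [10]
  [7] addr=0x2e blk=11 s=3: L1-HIT | VC [10]
  [8] addr=0x5d blk=23 s=3: MISS | VC [10, 11]
  [9] addr=0x7b blk=30 s=2: MISS | VC [10, 11, 18]
  [10] addr=0x4a blk=18 s=2: VC-HIT | VC [10, 11, 30]
  [11] addr=0x78 blk=30 s=2: VC-HIT | VC [10, 11, 18]

VC = [10, 11, 18]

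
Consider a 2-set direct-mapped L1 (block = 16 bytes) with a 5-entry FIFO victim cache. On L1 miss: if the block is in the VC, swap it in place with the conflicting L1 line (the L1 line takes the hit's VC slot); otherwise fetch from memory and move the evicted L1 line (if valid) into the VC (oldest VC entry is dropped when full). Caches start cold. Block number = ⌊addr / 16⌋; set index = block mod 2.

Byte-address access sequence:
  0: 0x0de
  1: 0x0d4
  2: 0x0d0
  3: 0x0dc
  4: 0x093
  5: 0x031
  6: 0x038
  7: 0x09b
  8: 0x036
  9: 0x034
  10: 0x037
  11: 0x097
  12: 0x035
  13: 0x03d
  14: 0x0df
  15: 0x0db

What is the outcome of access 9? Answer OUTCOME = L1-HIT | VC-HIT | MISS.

OUTCOME = L1-HIT

0: 0xde (blk 13, set 1) → MISS  vc=[]
1: 0xd4 (blk 13, set 1) → L1-HIT  vc=[]
2: 0xd0 (blk 13, set 1) → L1-HIT  vc=[]
3: 0xdc (blk 13, set 1) → L1-HIT  vc=[]
4: 0x93 (blk 9, set 1) → MISS  vc=[13]
5: 0x31 (blk 3, set 1) → MISS  vc=[13, 9]
6: 0x38 (blk 3, set 1) → L1-HIT  vc=[13, 9]
7: 0x9b (blk 9, set 1) → VC-HIT  vc=[13, 3]
8: 0x36 (blk 3, set 1) → VC-HIT  vc=[13, 9]
9: 0x34 (blk 3, set 1) → L1-HIT  vc=[13, 9]
10: 0x37 (blk 3, set 1) → L1-HIT  vc=[13, 9]
11: 0x97 (blk 9, set 1) → VC-HIT  vc=[13, 3]
12: 0x35 (blk 3, set 1) → VC-HIT  vc=[13, 9]
13: 0x3d (blk 3, set 1) → L1-HIT  vc=[13, 9]
14: 0xdf (blk 13, set 1) → VC-HIT  vc=[3, 9]
15: 0xdb (blk 13, set 1) → L1-HIT  vc=[3, 9]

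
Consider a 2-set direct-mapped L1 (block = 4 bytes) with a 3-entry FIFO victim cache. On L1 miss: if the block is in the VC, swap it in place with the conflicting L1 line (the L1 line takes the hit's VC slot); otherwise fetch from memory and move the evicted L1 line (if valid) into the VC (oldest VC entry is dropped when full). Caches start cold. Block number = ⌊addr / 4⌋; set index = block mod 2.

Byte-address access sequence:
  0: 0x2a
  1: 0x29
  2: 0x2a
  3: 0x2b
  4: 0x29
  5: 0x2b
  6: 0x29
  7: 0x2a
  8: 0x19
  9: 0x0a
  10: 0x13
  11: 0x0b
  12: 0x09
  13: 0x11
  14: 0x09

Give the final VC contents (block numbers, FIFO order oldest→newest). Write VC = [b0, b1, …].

VC = [10, 6, 4]

0: 0x2a (blk 10, set 0) → MISS  vc=[]
1: 0x29 (blk 10, set 0) → L1-HIT  vc=[]
2: 0x2a (blk 10, set 0) → L1-HIT  vc=[]
3: 0x2b (blk 10, set 0) → L1-HIT  vc=[]
4: 0x29 (blk 10, set 0) → L1-HIT  vc=[]
5: 0x2b (blk 10, set 0) → L1-HIT  vc=[]
6: 0x29 (blk 10, set 0) → L1-HIT  vc=[]
7: 0x2a (blk 10, set 0) → L1-HIT  vc=[]
8: 0x19 (blk 6, set 0) → MISS  vc=[10]
9: 0xa (blk 2, set 0) → MISS  vc=[10, 6]
10: 0x13 (blk 4, set 0) → MISS  vc=[10, 6, 2]
11: 0xb (blk 2, set 0) → VC-HIT  vc=[10, 6, 4]
12: 0x9 (blk 2, set 0) → L1-HIT  vc=[10, 6, 4]
13: 0x11 (blk 4, set 0) → VC-HIT  vc=[10, 6, 2]
14: 0x9 (blk 2, set 0) → VC-HIT  vc=[10, 6, 4]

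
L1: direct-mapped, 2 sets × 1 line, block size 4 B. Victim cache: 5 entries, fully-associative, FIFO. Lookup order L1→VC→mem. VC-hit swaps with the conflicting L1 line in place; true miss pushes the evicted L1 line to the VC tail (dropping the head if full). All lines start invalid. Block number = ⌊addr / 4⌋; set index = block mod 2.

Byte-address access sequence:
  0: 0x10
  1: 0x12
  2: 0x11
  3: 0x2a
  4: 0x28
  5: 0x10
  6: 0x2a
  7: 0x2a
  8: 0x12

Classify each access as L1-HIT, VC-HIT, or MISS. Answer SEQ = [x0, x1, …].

SEQ = [MISS, L1-HIT, L1-HIT, MISS, L1-HIT, VC-HIT, VC-HIT, L1-HIT, VC-HIT]

#0 0x10→b4/s0 MISS; vc=[]
#1 0x12→b4/s0 L1-HIT; vc=[]
#2 0x11→b4/s0 L1-HIT; vc=[]
#3 0x2a→b10/s0 MISS; vc=[4]
#4 0x28→b10/s0 L1-HIT; vc=[4]
#5 0x10→b4/s0 VC-HIT; vc=[10]
#6 0x2a→b10/s0 VC-HIT; vc=[4]
#7 0x2a→b10/s0 L1-HIT; vc=[4]
#8 0x12→b4/s0 VC-HIT; vc=[10]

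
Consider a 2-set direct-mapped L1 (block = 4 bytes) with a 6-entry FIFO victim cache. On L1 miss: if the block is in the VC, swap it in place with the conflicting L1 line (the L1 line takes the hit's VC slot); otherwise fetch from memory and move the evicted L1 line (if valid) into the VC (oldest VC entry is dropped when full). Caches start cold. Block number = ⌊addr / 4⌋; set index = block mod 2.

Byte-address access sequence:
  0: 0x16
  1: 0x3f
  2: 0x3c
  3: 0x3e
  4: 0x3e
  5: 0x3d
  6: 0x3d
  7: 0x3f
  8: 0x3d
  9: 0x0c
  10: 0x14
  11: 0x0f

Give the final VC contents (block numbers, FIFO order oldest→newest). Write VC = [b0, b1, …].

  [0] addr=0x16 blk=5 s=1: MISS | VC []
  [1] addr=0x3f blk=15 s=1: MISS | VC [5]
  [2] addr=0x3c blk=15 s=1: L1-HIT | VC [5]
  [3] addr=0x3e blk=15 s=1: L1-HIT | VC [5]
  [4] addr=0x3e blk=15 s=1: L1-HIT | VC [5]
  [5] addr=0x3d blk=15 s=1: L1-HIT | VC [5]
  [6] addr=0x3d blk=15 s=1: L1-HIT | VC [5]
  [7] addr=0x3f blk=15 s=1: L1-HIT | VC [5]
  [8] addr=0x3d blk=15 s=1: L1-HIT | VC [5]
  [9] addr=0xc blk=3 s=1: MISS | VC [5, 15]
  [10] addr=0x14 blk=5 s=1: VC-HIT | VC [3, 15]
  [11] addr=0xf blk=3 s=1: VC-HIT | VC [5, 15]

VC = [5, 15]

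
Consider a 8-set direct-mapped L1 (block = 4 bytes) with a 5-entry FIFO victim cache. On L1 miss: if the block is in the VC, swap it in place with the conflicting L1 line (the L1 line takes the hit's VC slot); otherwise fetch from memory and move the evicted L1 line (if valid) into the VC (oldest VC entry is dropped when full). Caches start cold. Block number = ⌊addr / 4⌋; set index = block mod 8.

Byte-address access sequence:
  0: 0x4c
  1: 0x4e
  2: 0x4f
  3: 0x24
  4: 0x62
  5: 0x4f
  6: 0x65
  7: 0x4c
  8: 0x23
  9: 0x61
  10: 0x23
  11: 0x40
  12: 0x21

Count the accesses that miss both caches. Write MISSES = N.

#0 0x4c→b19/s3 MISS; vc=[]
#1 0x4e→b19/s3 L1-HIT; vc=[]
#2 0x4f→b19/s3 L1-HIT; vc=[]
#3 0x24→b9/s1 MISS; vc=[]
#4 0x62→b24/s0 MISS; vc=[]
#5 0x4f→b19/s3 L1-HIT; vc=[]
#6 0x65→b25/s1 MISS; vc=[9]
#7 0x4c→b19/s3 L1-HIT; vc=[9]
#8 0x23→b8/s0 MISS; vc=[9,24]
#9 0x61→b24/s0 VC-HIT; vc=[9,8]
#10 0x23→b8/s0 VC-HIT; vc=[9,24]
#11 0x40→b16/s0 MISS; vc=[9,24,8]
#12 0x21→b8/s0 VC-HIT; vc=[9,24,16]

MISSES = 6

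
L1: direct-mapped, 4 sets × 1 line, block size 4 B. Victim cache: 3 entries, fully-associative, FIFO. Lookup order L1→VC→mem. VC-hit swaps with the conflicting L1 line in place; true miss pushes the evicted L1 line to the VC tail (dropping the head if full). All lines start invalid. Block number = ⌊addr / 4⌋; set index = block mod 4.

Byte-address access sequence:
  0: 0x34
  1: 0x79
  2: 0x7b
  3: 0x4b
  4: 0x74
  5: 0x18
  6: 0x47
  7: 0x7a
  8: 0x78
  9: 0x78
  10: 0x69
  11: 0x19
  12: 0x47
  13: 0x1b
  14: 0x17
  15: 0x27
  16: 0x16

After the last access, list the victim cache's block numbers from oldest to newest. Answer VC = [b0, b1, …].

0: 0x34 (blk 13, set 1) → MISS  vc=[]
1: 0x79 (blk 30, set 2) → MISS  vc=[]
2: 0x7b (blk 30, set 2) → L1-HIT  vc=[]
3: 0x4b (blk 18, set 2) → MISS  vc=[30]
4: 0x74 (blk 29, set 1) → MISS  vc=[30, 13]
5: 0x18 (blk 6, set 2) → MISS  vc=[30, 13, 18]
6: 0x47 (blk 17, set 1) → MISS  vc=[13, 18, 29]
7: 0x7a (blk 30, set 2) → MISS  vc=[18, 29, 6]
8: 0x78 (blk 30, set 2) → L1-HIT  vc=[18, 29, 6]
9: 0x78 (blk 30, set 2) → L1-HIT  vc=[18, 29, 6]
10: 0x69 (blk 26, set 2) → MISS  vc=[29, 6, 30]
11: 0x19 (blk 6, set 2) → VC-HIT  vc=[29, 26, 30]
12: 0x47 (blk 17, set 1) → L1-HIT  vc=[29, 26, 30]
13: 0x1b (blk 6, set 2) → L1-HIT  vc=[29, 26, 30]
14: 0x17 (blk 5, set 1) → MISS  vc=[26, 30, 17]
15: 0x27 (blk 9, set 1) → MISS  vc=[30, 17, 5]
16: 0x16 (blk 5, set 1) → VC-HIT  vc=[30, 17, 9]

VC = [30, 17, 9]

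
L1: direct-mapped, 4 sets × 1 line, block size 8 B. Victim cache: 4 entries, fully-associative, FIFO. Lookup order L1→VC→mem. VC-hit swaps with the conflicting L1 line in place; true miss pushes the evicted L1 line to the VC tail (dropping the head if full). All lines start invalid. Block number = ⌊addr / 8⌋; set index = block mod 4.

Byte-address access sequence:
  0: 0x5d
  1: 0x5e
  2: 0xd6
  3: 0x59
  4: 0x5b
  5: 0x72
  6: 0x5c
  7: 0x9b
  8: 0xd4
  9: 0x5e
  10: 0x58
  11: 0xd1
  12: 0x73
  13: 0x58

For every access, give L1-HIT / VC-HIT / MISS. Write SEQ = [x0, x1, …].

SEQ = [MISS, L1-HIT, MISS, L1-HIT, L1-HIT, MISS, L1-HIT, MISS, VC-HIT, VC-HIT, L1-HIT, L1-HIT, VC-HIT, L1-HIT]

0: 0x5d (blk 11, set 3) → MISS  vc=[]
1: 0x5e (blk 11, set 3) → L1-HIT  vc=[]
2: 0xd6 (blk 26, set 2) → MISS  vc=[]
3: 0x59 (blk 11, set 3) → L1-HIT  vc=[]
4: 0x5b (blk 11, set 3) → L1-HIT  vc=[]
5: 0x72 (blk 14, set 2) → MISS  vc=[26]
6: 0x5c (blk 11, set 3) → L1-HIT  vc=[26]
7: 0x9b (blk 19, set 3) → MISS  vc=[26, 11]
8: 0xd4 (blk 26, set 2) → VC-HIT  vc=[14, 11]
9: 0x5e (blk 11, set 3) → VC-HIT  vc=[14, 19]
10: 0x58 (blk 11, set 3) → L1-HIT  vc=[14, 19]
11: 0xd1 (blk 26, set 2) → L1-HIT  vc=[14, 19]
12: 0x73 (blk 14, set 2) → VC-HIT  vc=[26, 19]
13: 0x58 (blk 11, set 3) → L1-HIT  vc=[26, 19]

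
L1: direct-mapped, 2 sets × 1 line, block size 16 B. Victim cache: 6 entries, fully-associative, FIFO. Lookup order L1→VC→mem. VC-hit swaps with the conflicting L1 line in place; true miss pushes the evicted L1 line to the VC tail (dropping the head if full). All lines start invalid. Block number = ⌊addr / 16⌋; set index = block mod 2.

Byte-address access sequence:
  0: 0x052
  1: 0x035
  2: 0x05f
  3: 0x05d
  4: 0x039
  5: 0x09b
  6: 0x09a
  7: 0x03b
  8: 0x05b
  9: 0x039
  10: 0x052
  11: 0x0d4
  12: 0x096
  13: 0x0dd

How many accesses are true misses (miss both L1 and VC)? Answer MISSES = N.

MISSES = 4

  [0] addr=0x52 blk=5 s=1: MISS | VC []
  [1] addr=0x35 blk=3 s=1: MISS | VC [5]
  [2] addr=0x5f blk=5 s=1: VC-HIT | VC [3]
  [3] addr=0x5d blk=5 s=1: L1-HIT | VC [3]
  [4] addr=0x39 blk=3 s=1: VC-HIT | VC [5]
  [5] addr=0x9b blk=9 s=1: MISS | VC [5, 3]
  [6] addr=0x9a blk=9 s=1: L1-HIT | VC [5, 3]
  [7] addr=0x3b blk=3 s=1: VC-HIT | VC [5, 9]
  [8] addr=0x5b blk=5 s=1: VC-HIT | VC [3, 9]
  [9] addr=0x39 blk=3 s=1: VC-HIT | VC [5, 9]
  [10] addr=0x52 blk=5 s=1: VC-HIT | VC [3, 9]
  [11] addr=0xd4 blk=13 s=1: MISS | VC [3, 9, 5]
  [12] addr=0x96 blk=9 s=1: VC-HIT | VC [3, 13, 5]
  [13] addr=0xdd blk=13 s=1: VC-HIT | VC [3, 9, 5]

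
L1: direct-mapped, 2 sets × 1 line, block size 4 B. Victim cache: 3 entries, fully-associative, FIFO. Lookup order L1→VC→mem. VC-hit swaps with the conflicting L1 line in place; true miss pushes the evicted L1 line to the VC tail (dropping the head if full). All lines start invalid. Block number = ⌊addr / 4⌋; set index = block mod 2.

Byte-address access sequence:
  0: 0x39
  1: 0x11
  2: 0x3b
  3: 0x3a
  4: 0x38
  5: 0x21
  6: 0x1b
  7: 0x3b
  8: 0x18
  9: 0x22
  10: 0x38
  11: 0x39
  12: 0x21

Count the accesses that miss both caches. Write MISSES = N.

MISSES = 4

#0 0x39→b14/s0 MISS; vc=[]
#1 0x11→b4/s0 MISS; vc=[14]
#2 0x3b→b14/s0 VC-HIT; vc=[4]
#3 0x3a→b14/s0 L1-HIT; vc=[4]
#4 0x38→b14/s0 L1-HIT; vc=[4]
#5 0x21→b8/s0 MISS; vc=[4,14]
#6 0x1b→b6/s0 MISS; vc=[4,14,8]
#7 0x3b→b14/s0 VC-HIT; vc=[4,6,8]
#8 0x18→b6/s0 VC-HIT; vc=[4,14,8]
#9 0x22→b8/s0 VC-HIT; vc=[4,14,6]
#10 0x38→b14/s0 VC-HIT; vc=[4,8,6]
#11 0x39→b14/s0 L1-HIT; vc=[4,8,6]
#12 0x21→b8/s0 VC-HIT; vc=[4,14,6]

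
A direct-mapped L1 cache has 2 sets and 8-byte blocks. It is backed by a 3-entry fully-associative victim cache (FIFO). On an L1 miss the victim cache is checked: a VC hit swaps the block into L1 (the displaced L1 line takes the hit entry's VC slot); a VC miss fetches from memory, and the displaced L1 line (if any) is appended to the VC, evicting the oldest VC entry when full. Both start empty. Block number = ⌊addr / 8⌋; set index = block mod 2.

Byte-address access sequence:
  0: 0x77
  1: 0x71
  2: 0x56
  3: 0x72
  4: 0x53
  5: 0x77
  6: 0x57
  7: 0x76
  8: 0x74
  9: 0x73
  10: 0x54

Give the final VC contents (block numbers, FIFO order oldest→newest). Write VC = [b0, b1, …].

  [0] addr=0x77 blk=14 s=0: MISS | VC []
  [1] addr=0x71 blk=14 s=0: L1-HIT | VC []
  [2] addr=0x56 blk=10 s=0: MISS | VC [14]
  [3] addr=0x72 blk=14 s=0: VC-HIT | VC [10]
  [4] addr=0x53 blk=10 s=0: VC-HIT | VC [14]
  [5] addr=0x77 blk=14 s=0: VC-HIT | VC [10]
  [6] addr=0x57 blk=10 s=0: VC-HIT | VC [14]
  [7] addr=0x76 blk=14 s=0: VC-HIT | VC [10]
  [8] addr=0x74 blk=14 s=0: L1-HIT | VC [10]
  [9] addr=0x73 blk=14 s=0: L1-HIT | VC [10]
  [10] addr=0x54 blk=10 s=0: VC-HIT | VC [14]

VC = [14]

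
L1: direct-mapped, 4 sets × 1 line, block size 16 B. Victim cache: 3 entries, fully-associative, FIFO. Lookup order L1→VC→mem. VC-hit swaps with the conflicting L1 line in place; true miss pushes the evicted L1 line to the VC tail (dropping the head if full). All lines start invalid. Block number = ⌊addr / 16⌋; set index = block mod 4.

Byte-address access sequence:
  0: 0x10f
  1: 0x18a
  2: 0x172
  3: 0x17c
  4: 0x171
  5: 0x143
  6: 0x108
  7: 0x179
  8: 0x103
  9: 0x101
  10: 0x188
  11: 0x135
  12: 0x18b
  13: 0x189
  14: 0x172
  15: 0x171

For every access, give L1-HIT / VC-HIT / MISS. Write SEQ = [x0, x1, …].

0: 0x10f (blk 16, set 0) → MISS  vc=[]
1: 0x18a (blk 24, set 0) → MISS  vc=[16]
2: 0x172 (blk 23, set 3) → MISS  vc=[16]
3: 0x17c (blk 23, set 3) → L1-HIT  vc=[16]
4: 0x171 (blk 23, set 3) → L1-HIT  vc=[16]
5: 0x143 (blk 20, set 0) → MISS  vc=[16, 24]
6: 0x108 (blk 16, set 0) → VC-HIT  vc=[20, 24]
7: 0x179 (blk 23, set 3) → L1-HIT  vc=[20, 24]
8: 0x103 (blk 16, set 0) → L1-HIT  vc=[20, 24]
9: 0x101 (blk 16, set 0) → L1-HIT  vc=[20, 24]
10: 0x188 (blk 24, set 0) → VC-HIT  vc=[20, 16]
11: 0x135 (blk 19, set 3) → MISS  vc=[20, 16, 23]
12: 0x18b (blk 24, set 0) → L1-HIT  vc=[20, 16, 23]
13: 0x189 (blk 24, set 0) → L1-HIT  vc=[20, 16, 23]
14: 0x172 (blk 23, set 3) → VC-HIT  vc=[20, 16, 19]
15: 0x171 (blk 23, set 3) → L1-HIT  vc=[20, 16, 19]

SEQ = [MISS, MISS, MISS, L1-HIT, L1-HIT, MISS, VC-HIT, L1-HIT, L1-HIT, L1-HIT, VC-HIT, MISS, L1-HIT, L1-HIT, VC-HIT, L1-HIT]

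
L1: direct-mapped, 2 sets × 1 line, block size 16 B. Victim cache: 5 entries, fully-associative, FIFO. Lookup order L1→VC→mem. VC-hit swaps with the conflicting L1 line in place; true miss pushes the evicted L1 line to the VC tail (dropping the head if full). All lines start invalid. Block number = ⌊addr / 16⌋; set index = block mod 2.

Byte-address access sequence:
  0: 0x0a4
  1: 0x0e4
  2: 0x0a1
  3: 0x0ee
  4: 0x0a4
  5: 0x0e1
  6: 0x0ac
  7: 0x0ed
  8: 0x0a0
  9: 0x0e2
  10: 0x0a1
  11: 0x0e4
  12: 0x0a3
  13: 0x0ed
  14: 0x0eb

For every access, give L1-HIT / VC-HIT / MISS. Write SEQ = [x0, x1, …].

#0 0xa4→b10/s0 MISS; vc=[]
#1 0xe4→b14/s0 MISS; vc=[10]
#2 0xa1→b10/s0 VC-HIT; vc=[14]
#3 0xee→b14/s0 VC-HIT; vc=[10]
#4 0xa4→b10/s0 VC-HIT; vc=[14]
#5 0xe1→b14/s0 VC-HIT; vc=[10]
#6 0xac→b10/s0 VC-HIT; vc=[14]
#7 0xed→b14/s0 VC-HIT; vc=[10]
#8 0xa0→b10/s0 VC-HIT; vc=[14]
#9 0xe2→b14/s0 VC-HIT; vc=[10]
#10 0xa1→b10/s0 VC-HIT; vc=[14]
#11 0xe4→b14/s0 VC-HIT; vc=[10]
#12 0xa3→b10/s0 VC-HIT; vc=[14]
#13 0xed→b14/s0 VC-HIT; vc=[10]
#14 0xeb→b14/s0 L1-HIT; vc=[10]

SEQ = [MISS, MISS, VC-HIT, VC-HIT, VC-HIT, VC-HIT, VC-HIT, VC-HIT, VC-HIT, VC-HIT, VC-HIT, VC-HIT, VC-HIT, VC-HIT, L1-HIT]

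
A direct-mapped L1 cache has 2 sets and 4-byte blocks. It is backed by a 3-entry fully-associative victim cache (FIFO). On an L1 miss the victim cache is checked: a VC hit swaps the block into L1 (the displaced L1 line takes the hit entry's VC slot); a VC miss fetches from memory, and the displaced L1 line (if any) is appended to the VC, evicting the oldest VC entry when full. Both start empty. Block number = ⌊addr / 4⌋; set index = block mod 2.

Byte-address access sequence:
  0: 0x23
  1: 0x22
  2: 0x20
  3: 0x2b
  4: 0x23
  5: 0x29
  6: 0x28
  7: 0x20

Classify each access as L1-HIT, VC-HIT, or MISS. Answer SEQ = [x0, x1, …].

  [0] addr=0x23 blk=8 s=0: MISS | VC []
  [1] addr=0x22 blk=8 s=0: L1-HIT | VC []
  [2] addr=0x20 blk=8 s=0: L1-HIT | VC []
  [3] addr=0x2b blk=10 s=0: MISS | VC [8]
  [4] addr=0x23 blk=8 s=0: VC-HIT | VC [10]
  [5] addr=0x29 blk=10 s=0: VC-HIT | VC [8]
  [6] addr=0x28 blk=10 s=0: L1-HIT | VC [8]
  [7] addr=0x20 blk=8 s=0: VC-HIT | VC [10]

SEQ = [MISS, L1-HIT, L1-HIT, MISS, VC-HIT, VC-HIT, L1-HIT, VC-HIT]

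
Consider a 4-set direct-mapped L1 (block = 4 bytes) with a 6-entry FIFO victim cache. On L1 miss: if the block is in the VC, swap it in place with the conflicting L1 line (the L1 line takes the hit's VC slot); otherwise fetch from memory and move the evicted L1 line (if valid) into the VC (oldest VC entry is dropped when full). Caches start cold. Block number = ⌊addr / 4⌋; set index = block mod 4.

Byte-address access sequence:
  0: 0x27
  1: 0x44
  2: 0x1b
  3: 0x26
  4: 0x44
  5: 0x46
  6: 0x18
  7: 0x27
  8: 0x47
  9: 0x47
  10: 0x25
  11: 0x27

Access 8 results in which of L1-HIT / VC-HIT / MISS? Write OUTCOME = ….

0: 0x27 (blk 9, set 1) → MISS  vc=[]
1: 0x44 (blk 17, set 1) → MISS  vc=[9]
2: 0x1b (blk 6, set 2) → MISS  vc=[9]
3: 0x26 (blk 9, set 1) → VC-HIT  vc=[17]
4: 0x44 (blk 17, set 1) → VC-HIT  vc=[9]
5: 0x46 (blk 17, set 1) → L1-HIT  vc=[9]
6: 0x18 (blk 6, set 2) → L1-HIT  vc=[9]
7: 0x27 (blk 9, set 1) → VC-HIT  vc=[17]
8: 0x47 (blk 17, set 1) → VC-HIT  vc=[9]
9: 0x47 (blk 17, set 1) → L1-HIT  vc=[9]
10: 0x25 (blk 9, set 1) → VC-HIT  vc=[17]
11: 0x27 (blk 9, set 1) → L1-HIT  vc=[17]

OUTCOME = VC-HIT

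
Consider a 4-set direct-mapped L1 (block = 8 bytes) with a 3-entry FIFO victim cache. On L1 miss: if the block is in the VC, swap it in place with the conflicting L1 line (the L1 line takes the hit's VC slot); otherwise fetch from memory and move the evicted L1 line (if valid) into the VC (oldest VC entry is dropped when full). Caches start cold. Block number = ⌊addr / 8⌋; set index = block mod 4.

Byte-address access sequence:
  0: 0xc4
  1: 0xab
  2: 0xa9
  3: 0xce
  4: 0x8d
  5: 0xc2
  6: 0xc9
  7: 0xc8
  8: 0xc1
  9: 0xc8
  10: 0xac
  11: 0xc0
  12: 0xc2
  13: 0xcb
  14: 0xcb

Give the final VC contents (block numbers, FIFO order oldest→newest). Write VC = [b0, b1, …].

#0 0xc4→b24/s0 MISS; vc=[]
#1 0xab→b21/s1 MISS; vc=[]
#2 0xa9→b21/s1 L1-HIT; vc=[]
#3 0xce→b25/s1 MISS; vc=[21]
#4 0x8d→b17/s1 MISS; vc=[21,25]
#5 0xc2→b24/s0 L1-HIT; vc=[21,25]
#6 0xc9→b25/s1 VC-HIT; vc=[21,17]
#7 0xc8→b25/s1 L1-HIT; vc=[21,17]
#8 0xc1→b24/s0 L1-HIT; vc=[21,17]
#9 0xc8→b25/s1 L1-HIT; vc=[21,17]
#10 0xac→b21/s1 VC-HIT; vc=[25,17]
#11 0xc0→b24/s0 L1-HIT; vc=[25,17]
#12 0xc2→b24/s0 L1-HIT; vc=[25,17]
#13 0xcb→b25/s1 VC-HIT; vc=[21,17]
#14 0xcb→b25/s1 L1-HIT; vc=[21,17]

VC = [21, 17]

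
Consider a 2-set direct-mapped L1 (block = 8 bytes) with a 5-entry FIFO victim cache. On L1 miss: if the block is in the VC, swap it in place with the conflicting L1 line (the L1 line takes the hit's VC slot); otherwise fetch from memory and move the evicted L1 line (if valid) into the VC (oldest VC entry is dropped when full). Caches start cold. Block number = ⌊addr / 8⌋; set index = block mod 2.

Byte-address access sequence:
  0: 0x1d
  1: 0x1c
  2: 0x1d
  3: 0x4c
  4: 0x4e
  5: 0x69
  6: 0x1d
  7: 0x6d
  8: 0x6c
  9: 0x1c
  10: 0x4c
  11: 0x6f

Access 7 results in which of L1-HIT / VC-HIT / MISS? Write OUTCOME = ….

#0 0x1d→b3/s1 MISS; vc=[]
#1 0x1c→b3/s1 L1-HIT; vc=[]
#2 0x1d→b3/s1 L1-HIT; vc=[]
#3 0x4c→b9/s1 MISS; vc=[3]
#4 0x4e→b9/s1 L1-HIT; vc=[3]
#5 0x69→b13/s1 MISS; vc=[3,9]
#6 0x1d→b3/s1 VC-HIT; vc=[13,9]
#7 0x6d→b13/s1 VC-HIT; vc=[3,9]
#8 0x6c→b13/s1 L1-HIT; vc=[3,9]
#9 0x1c→b3/s1 VC-HIT; vc=[13,9]
#10 0x4c→b9/s1 VC-HIT; vc=[13,3]
#11 0x6f→b13/s1 VC-HIT; vc=[9,3]

OUTCOME = VC-HIT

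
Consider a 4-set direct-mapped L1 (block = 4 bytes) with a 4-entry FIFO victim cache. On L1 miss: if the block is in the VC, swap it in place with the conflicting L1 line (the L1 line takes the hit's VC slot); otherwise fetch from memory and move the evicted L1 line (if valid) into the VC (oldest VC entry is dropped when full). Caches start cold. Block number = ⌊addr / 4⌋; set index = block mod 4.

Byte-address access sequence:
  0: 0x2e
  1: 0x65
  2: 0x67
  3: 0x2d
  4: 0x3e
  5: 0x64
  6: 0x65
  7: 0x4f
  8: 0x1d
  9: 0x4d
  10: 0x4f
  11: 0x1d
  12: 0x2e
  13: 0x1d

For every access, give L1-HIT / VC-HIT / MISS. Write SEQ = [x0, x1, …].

SEQ = [MISS, MISS, L1-HIT, L1-HIT, MISS, L1-HIT, L1-HIT, MISS, MISS, VC-HIT, L1-HIT, VC-HIT, VC-HIT, VC-HIT]

0: 0x2e (blk 11, set 3) → MISS  vc=[]
1: 0x65 (blk 25, set 1) → MISS  vc=[]
2: 0x67 (blk 25, set 1) → L1-HIT  vc=[]
3: 0x2d (blk 11, set 3) → L1-HIT  vc=[]
4: 0x3e (blk 15, set 3) → MISS  vc=[11]
5: 0x64 (blk 25, set 1) → L1-HIT  vc=[11]
6: 0x65 (blk 25, set 1) → L1-HIT  vc=[11]
7: 0x4f (blk 19, set 3) → MISS  vc=[11, 15]
8: 0x1d (blk 7, set 3) → MISS  vc=[11, 15, 19]
9: 0x4d (blk 19, set 3) → VC-HIT  vc=[11, 15, 7]
10: 0x4f (blk 19, set 3) → L1-HIT  vc=[11, 15, 7]
11: 0x1d (blk 7, set 3) → VC-HIT  vc=[11, 15, 19]
12: 0x2e (blk 11, set 3) → VC-HIT  vc=[7, 15, 19]
13: 0x1d (blk 7, set 3) → VC-HIT  vc=[11, 15, 19]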